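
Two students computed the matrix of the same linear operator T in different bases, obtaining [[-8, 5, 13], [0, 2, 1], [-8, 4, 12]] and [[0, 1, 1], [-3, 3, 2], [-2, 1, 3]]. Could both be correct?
Two matrices over a field are similar if and only if they have the same invariant factors.

Both A and B have characteristic polynomial (x - 2)^3 and minimal polynomial (x - 2)^3. Computing further, both have invariant factors (x - 2)^3. Hence A and B are similar.

Yes.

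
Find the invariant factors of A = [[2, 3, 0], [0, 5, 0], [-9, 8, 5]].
(x - 5)^2(x - 2)

The Jordan structure of A has elementary divisors (x - 2), (x - 5)^2. Arranging the block sizes at each eigenvalue in decreasing order and taking row products gives the invariant factors.

Invariant factors (smallest first, each dividing the next): (x - 5)^2(x - 2).

Check: the last factor (x - 5)^2(x - 2) is the minimal polynomial, and the product (x - 5)^2(x - 2) is the characteristic polynomial.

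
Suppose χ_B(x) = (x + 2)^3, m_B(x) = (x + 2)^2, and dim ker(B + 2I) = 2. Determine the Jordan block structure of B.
Jordan blocks: (-2, 2), (-2, 1)

λ = -2: algebraic multiplicity 3 (exponent in χ_B), largest block size 2 (exponent in m_B), 2 blocks (geometric multiplicity). These force block sizes [2, 1].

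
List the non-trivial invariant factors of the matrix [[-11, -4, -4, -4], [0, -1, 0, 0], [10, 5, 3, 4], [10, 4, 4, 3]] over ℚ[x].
The Jordan structure of A has elementary divisors (x + 3), (x + 1)^2, (x + 1). Arranging the block sizes at each eigenvalue in decreasing order and taking row products gives the invariant factors.

Invariant factors (smallest first, each dividing the next): x + 1, (x + 1)^2(x + 3).

Check: the last factor (x + 1)^2(x + 3) is the minimal polynomial, and the product (x + 1)^3(x + 3) is the characteristic polynomial.

x + 1, (x + 1)^2(x + 3)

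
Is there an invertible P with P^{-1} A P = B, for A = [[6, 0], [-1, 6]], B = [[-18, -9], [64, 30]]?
Yes.

Two matrices over a field are similar if and only if they have the same invariant factors.

Both A and B have characteristic polynomial (x - 6)^2 and minimal polynomial (x - 6)^2. Computing further, both have invariant factors (x - 6)^2. Hence A and B are similar.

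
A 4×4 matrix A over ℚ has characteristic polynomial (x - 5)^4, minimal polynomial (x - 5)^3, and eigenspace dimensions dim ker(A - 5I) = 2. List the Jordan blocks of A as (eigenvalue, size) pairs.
λ = 5: algebraic multiplicity 4 (exponent in χ_A), largest block size 3 (exponent in m_A), 2 blocks (geometric multiplicity). These force block sizes [3, 1].

Jordan blocks: (5, 3), (5, 1)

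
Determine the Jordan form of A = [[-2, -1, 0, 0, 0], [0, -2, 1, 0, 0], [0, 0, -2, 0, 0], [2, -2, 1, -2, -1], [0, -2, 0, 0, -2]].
J = [[-2, 1, 0, 0, 0], [0, -2, 1, 0, 0], [0, 0, -2, 0, 0], [0, 0, 0, -2, 1], [0, 0, 0, 0, -2]]

The characteristic polynomial is det(xI - A) = (x + 2)^5, so the eigenvalues are -2 (algebraic multiplicity 5).

For λ = -2: rank(A + 2I) = 3, rank((A + 2I)^2) = 1, rank((A + 2I)^3) = 0. The eigenspace has dimension 5 - 3 = 2, so there are 2 Jordan blocks; the rank sequence gives block sizes [3, 2].

Assembling the blocks gives the Jordan form J above.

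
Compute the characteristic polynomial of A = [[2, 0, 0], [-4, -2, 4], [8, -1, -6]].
xI - A = [[x - 2, 0, 0], [4, x + 2, -4], [-8, 1, x + 6]].

Expanding det(xI - A) along the first row:
det(xI - A) = + (x - 2)·det([[x + 2, -4], [1, x + 6]]) - (0)·det([[4, -4], [-8, x + 6]]) + (0)·det([[4, x + 2], [-8, 1]]).

Evaluating gives χ_A(x) = x^3 + 6x^2 - 32 = (x - 2)(x + 4)^2.

χ_A(x) = (x - 2)(x + 4)^2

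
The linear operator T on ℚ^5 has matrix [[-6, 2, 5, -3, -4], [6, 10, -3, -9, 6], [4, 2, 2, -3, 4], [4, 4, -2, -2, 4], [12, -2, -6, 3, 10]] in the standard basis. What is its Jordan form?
The characteristic polynomial is det(xI - A) = (x - 4)^4(x + 2), so the eigenvalues are -2 (algebraic multiplicity 1), 4 (algebraic multiplicity 4).

For λ = -2: algebraic multiplicity 1 gives one 1×1 block.

For λ = 4: rank(A - 4I) = 3, rank((A - 4I)^2) = 2, rank((A - 4I)^3) = 1. The eigenspace has dimension 5 - 3 = 2, so there are 2 Jordan blocks; the rank sequence gives block sizes [3, 1].

Assembling the blocks gives the Jordan form J above.

J = [[-2, 0, 0, 0, 0], [0, 4, 1, 0, 0], [0, 0, 4, 1, 0], [0, 0, 0, 4, 0], [0, 0, 0, 0, 4]]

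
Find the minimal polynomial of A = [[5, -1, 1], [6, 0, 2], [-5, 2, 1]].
m_A(x) = (x - 2)^3

The characteristic polynomial factors as (x - 2)^3. The minimal polynomial is ∏(x - λ)^{k_λ} where k_λ is the size of the largest Jordan block at λ.

For λ = 2: rank(A - 2I) = 2, and the largest Jordan block has size 3 (the smallest k with rank((A - 2I)^k) = rank((A - 2I)^(k+1))).

So m_A(x) = (x - 2)^3.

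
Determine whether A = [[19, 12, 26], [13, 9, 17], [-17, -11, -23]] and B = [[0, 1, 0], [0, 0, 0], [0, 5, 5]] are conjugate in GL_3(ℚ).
Yes.

Two matrices over a field are similar if and only if they have the same invariant factors.

Both A and B have characteristic polynomial x^2(x - 5) and minimal polynomial x^2(x - 5). Computing further, both have invariant factors x^2(x - 5). Hence A and B are similar.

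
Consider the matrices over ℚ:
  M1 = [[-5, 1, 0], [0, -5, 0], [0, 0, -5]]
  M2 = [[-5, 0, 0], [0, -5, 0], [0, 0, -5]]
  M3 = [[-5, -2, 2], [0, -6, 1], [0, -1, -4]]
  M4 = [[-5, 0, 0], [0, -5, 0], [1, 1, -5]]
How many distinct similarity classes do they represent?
Characteristic polynomials: χ_{M1} = (x + 5)^3, χ_{M2} = (x + 5)^3, χ_{M3} = (x + 5)^3, χ_{M4} = (x + 5)^3.

{M1, M3, M4}: invariant factors x + 5, (x + 5)^2.

{M2}: invariant factors x + 5, x + 5, x + 5.

Matrices are similar if and only if their invariant-factor lists agree; the partition into similarity classes is {M1, M3, M4}, {M2}.

2 classes: {M1, M3, M4}, {M2}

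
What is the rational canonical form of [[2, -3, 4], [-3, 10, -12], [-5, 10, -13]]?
The invariant factors of A (the non-unit diagonal entries of the Smith normal form of xI - A over ℚ[x]) are (x - 1)^2(x + 3), each dividing the next. The characteristic polynomial is their product, (x - 1)^2(x + 3).

The rational canonical form is the block-diagonal matrix of companion matrices C(f_i):
R = [[0, 0, -3], [1, 0, 5], [0, 1, -1]].

R = [[0, 0, -3], [1, 0, 5], [0, 1, -1]]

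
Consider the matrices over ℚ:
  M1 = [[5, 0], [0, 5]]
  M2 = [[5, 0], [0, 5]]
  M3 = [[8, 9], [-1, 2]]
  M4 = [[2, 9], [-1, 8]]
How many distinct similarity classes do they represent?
Characteristic polynomials: χ_{M1} = (x - 5)^2, χ_{M2} = (x - 5)^2, χ_{M3} = (x - 5)^2, χ_{M4} = (x - 5)^2.

{M1, M2}: invariant factors x - 5, x - 5.

{M3, M4}: invariant factors (x - 5)^2.

Matrices are similar if and only if their invariant-factor lists agree; the partition into similarity classes is {M1, M2}, {M3, M4}.

2 classes: {M1, M2}, {M3, M4}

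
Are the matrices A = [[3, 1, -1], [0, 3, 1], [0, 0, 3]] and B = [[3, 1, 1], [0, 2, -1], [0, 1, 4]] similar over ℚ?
No.

Both have characteristic polynomial (x - 3)^3, but the minimal polynomial of A is (x - 3)^3 while the minimal polynomial of B is (x - 3)^2. The minimal polynomial is a similarity invariant, so A and B are not similar.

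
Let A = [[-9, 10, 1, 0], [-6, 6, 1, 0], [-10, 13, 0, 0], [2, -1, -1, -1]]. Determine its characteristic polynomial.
xI - A = [[x + 9, -10, -1, 0], [6, x - 6, -1, 0], [10, -13, x, 0], [-2, 1, 1, x + 1]].

Expanding det(xI - A) along the first row:
det(xI - A) = + (x + 9)·det([[x - 6, -1, 0], [-13, x, 0], [1, 1, x + 1]]) - (-10)·det([[6, -1, 0], [10, x, 0], [-2, 1, x + 1]]) + (-1)·det([[6, x - 6, 0], [10, -13, 0], [-2, 1, x + 1]]) - (0)·det([[6, x - 6, -1], [10, -13, x], [-2, 1, 1]]).

Evaluating gives χ_A(x) = x^4 + 4x^3 + 6x^2 + 4x + 1 = (x + 1)^4.

χ_A(x) = (x + 1)^4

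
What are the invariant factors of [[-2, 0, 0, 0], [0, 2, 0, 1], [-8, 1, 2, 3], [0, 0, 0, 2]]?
(x - 2)^3(x + 2)

The Jordan structure of A has elementary divisors (x + 2), (x - 2)^3. Arranging the block sizes at each eigenvalue in decreasing order and taking row products gives the invariant factors.

Invariant factors (smallest first, each dividing the next): (x - 2)^3(x + 2).

Check: the last factor (x - 2)^3(x + 2) is the minimal polynomial, and the product (x - 2)^3(x + 2) is the characteristic polynomial.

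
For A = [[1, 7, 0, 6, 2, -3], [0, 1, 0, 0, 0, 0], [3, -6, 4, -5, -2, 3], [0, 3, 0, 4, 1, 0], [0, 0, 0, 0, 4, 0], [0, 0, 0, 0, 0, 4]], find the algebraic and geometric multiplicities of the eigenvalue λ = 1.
The characteristic polynomial is (x - 4)^4(x - 1)^2, so the factor x - 1 appears with exponent 2: the algebraic multiplicity is 2.

rank(A - I) = 5, so the eigenspace has dimension 6 - 5 = 1: the geometric multiplicity is 1.

Since 1 < 2, A is not diagonalizable.

algebraic multiplicity 2, geometric multiplicity 1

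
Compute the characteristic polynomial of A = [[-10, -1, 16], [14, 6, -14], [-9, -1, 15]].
χ_A(x) = (x - 6)^2(x + 1)

xI - A = [[x + 10, 1, -16], [-14, x - 6, 14], [9, 1, x - 15]].

Expanding det(xI - A) along the first row:
det(xI - A) = + (x + 10)·det([[x - 6, 14], [1, x - 15]]) - (1)·det([[-14, 14], [9, x - 15]]) + (-16)·det([[-14, x - 6], [9, 1]]).

Evaluating gives χ_A(x) = x^3 - 11x^2 + 24x + 36 = (x - 6)^2(x + 1).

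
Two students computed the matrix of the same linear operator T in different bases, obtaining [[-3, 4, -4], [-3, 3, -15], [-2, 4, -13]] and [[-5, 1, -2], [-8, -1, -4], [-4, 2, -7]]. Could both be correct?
Two matrices over a field are similar if and only if they have the same invariant factors.

Both A and B have characteristic polynomial (x + 3)(x + 5)^2 and minimal polynomial (x + 3)(x + 5)^2. Computing further, both have invariant factors (x + 3)(x + 5)^2. Hence A and B are similar.

Yes.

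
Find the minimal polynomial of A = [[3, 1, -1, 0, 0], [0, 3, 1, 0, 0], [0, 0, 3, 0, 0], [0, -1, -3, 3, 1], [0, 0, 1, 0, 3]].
The characteristic polynomial factors as (x - 3)^5. The minimal polynomial is ∏(x - λ)^{k_λ} where k_λ is the size of the largest Jordan block at λ.

For λ = 3: rank(A - 3I) = 3, and the largest Jordan block has size 3 (the smallest k with rank((A - 3I)^k) = rank((A - 3I)^(k+1))).

So m_A(x) = (x - 3)^3.

m_A(x) = (x - 3)^3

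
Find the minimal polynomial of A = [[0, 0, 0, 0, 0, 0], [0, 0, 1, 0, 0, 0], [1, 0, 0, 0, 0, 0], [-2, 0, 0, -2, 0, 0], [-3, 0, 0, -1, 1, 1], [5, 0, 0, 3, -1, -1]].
The characteristic polynomial factors as x^5(x + 2). The minimal polynomial is ∏(x - λ)^{k_λ} where k_λ is the size of the largest Jordan block at λ.

For λ = -2: rank(A + 2I) = 5, and the largest Jordan block has size 1 (the smallest k with rank((A + 2I)^k) = rank((A + 2I)^(k+1))).
For λ = 0: rank(A) = 4, and the largest Jordan block has size 3 (the smallest k with rank(A^k) = rank(A^(k+1))).

So m_A(x) = x^3(x + 2).

m_A(x) = x^3(x + 2)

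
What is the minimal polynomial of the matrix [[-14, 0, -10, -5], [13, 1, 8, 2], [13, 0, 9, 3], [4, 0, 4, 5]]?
m_A(x) = (x - 3)(x - 1)^2(x + 4)

The characteristic polynomial factors as (x - 3)(x - 1)^2(x + 4). The minimal polynomial is ∏(x - λ)^{k_λ} where k_λ is the size of the largest Jordan block at λ.

For λ = -4: rank(A + 4I) = 3, and the largest Jordan block has size 1 (the smallest k with rank((A + 4I)^k) = rank((A + 4I)^(k+1))).
For λ = 1: rank(A - I) = 3, and the largest Jordan block has size 2 (the smallest k with rank((A - I)^k) = rank((A - I)^(k+1))).
For λ = 3: rank(A - 3I) = 3, and the largest Jordan block has size 1 (the smallest k with rank((A - 3I)^k) = rank((A - 3I)^(k+1))).

So m_A(x) = (x - 3)(x - 1)^2(x + 4).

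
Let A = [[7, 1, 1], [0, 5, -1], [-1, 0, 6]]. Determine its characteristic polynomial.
xI - A = [[x - 7, -1, -1], [0, x - 5, 1], [1, 0, x - 6]].

Expanding det(xI - A) along the first row:
det(xI - A) = + (x - 7)·det([[x - 5, 1], [0, x - 6]]) - (-1)·det([[0, 1], [1, x - 6]]) + (-1)·det([[0, x - 5], [1, 0]]).

Evaluating gives χ_A(x) = x^3 - 18x^2 + 108x - 216 = (x - 6)^3.

χ_A(x) = (x - 6)^3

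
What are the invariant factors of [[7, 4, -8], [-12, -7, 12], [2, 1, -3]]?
x + 1, (x + 1)^2

The Jordan structure of A has elementary divisors (x + 1)^2, (x + 1). Arranging the block sizes at each eigenvalue in decreasing order and taking row products gives the invariant factors.

Invariant factors (smallest first, each dividing the next): x + 1, (x + 1)^2.

Check: the last factor (x + 1)^2 is the minimal polynomial, and the product (x + 1)^3 is the characteristic polynomial.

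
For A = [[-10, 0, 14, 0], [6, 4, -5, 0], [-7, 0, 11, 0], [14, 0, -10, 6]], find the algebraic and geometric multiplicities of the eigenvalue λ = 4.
The characteristic polynomial is (x - 6)(x - 4)^2(x + 3), so the factor x - 4 appears with exponent 2: the algebraic multiplicity is 2.

rank(A - 4I) = 3, so the eigenspace has dimension 4 - 3 = 1: the geometric multiplicity is 1.

Since 1 < 2, A is not diagonalizable.

algebraic multiplicity 2, geometric multiplicity 1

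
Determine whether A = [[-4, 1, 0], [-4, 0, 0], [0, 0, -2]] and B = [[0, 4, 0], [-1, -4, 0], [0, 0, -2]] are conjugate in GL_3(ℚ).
Two matrices over a field are similar if and only if they have the same invariant factors.

Both A and B have characteristic polynomial (x + 2)^3 and minimal polynomial (x + 2)^2. Computing further, both have invariant factors x + 2, (x + 2)^2. Hence A and B are similar.

Yes.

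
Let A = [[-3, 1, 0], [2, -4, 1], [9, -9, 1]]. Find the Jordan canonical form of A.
The characteristic polynomial is det(xI - A) = (x + 2)^3, so the eigenvalues are -2 (algebraic multiplicity 3).

For λ = -2: rank(A + 2I) = 2, rank((A + 2I)^2) = 1, rank((A + 2I)^3) = 0. The eigenspace has dimension 3 - 2 = 1, so there is 1 Jordan block; the rank sequence gives block sizes [3].

Assembling the blocks gives the Jordan form J above.

J = [[-2, 1, 0], [0, -2, 1], [0, 0, -2]]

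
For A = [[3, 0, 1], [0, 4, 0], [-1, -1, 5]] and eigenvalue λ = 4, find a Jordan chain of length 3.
We seek v_1 ∈ ker((A - 4I)^3) \ ker((A - 4I)^2), then set v_{i+1} = (A - 4I) v_i.

One such chain is v_1 = [[1, 1, 3]]^T, v_2 = [[2, 0, 1]]^T, v_3 = [[-1, 0, -1]]^T. Check: (A - 4I) v_3 = [[0, 0, 0]]^T = 0.

v_1 = [[1, 1, 3]]^T, v_2 = [[2, 0, 1]]^T, v_3 = [[-1, 0, -1]]^T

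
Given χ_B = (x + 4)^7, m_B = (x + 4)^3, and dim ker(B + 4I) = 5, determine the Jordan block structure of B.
λ = -4: algebraic multiplicity 7 (exponent in χ_B), largest block size 3 (exponent in m_B), 5 blocks (geometric multiplicity). These force block sizes [3, 1, 1, 1, 1].

Jordan blocks: (-4, 3), (-4, 1), (-4, 1), (-4, 1), (-4, 1)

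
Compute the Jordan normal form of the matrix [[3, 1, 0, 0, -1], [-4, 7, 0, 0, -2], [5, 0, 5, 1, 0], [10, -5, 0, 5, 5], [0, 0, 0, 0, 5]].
J = [[5, 1, 0, 0, 0], [0, 5, 0, 0, 0], [0, 0, 5, 1, 0], [0, 0, 0, 5, 0], [0, 0, 0, 0, 5]]

The characteristic polynomial is det(xI - A) = (x - 5)^5, so the eigenvalues are 5 (algebraic multiplicity 5).

For λ = 5: rank(A - 5I) = 2, rank((A - 5I)^2) = 0. The eigenspace has dimension 5 - 2 = 3, so there are 3 Jordan blocks; the rank sequence gives block sizes [2, 2, 1].

Assembling the blocks gives the Jordan form J above.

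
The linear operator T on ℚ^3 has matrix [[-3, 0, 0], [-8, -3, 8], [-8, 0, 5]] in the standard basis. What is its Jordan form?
J = [[-3, 0, 0], [0, -3, 0], [0, 0, 5]]

The characteristic polynomial is det(xI - A) = (x - 5)(x + 3)^2, so the eigenvalues are -3 (algebraic multiplicity 2), 5 (algebraic multiplicity 1).

For λ = -3: rank(A + 3I) = 1. The eigenspace has dimension 3 - 1 = 2, so there are 2 Jordan blocks; the rank sequence gives block sizes [1, 1].

For λ = 5: algebraic multiplicity 1 gives one 1×1 block.

Assembling the blocks gives the Jordan form J above.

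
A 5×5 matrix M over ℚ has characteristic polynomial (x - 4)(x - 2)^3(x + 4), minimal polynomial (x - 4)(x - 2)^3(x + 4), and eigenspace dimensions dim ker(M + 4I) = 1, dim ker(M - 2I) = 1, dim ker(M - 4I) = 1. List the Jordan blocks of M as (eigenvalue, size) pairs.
λ = -4: algebraic multiplicity 1 (exponent in χ_M), largest block size 1 (exponent in m_M), 1 block (geometric multiplicity). This forces block sizes [1].
λ = 2: algebraic multiplicity 3 (exponent in χ_M), largest block size 3 (exponent in m_M), 1 block (geometric multiplicity). This forces block sizes [3].
λ = 4: algebraic multiplicity 1 (exponent in χ_M), largest block size 1 (exponent in m_M), 1 block (geometric multiplicity). This forces block sizes [1].

Jordan blocks: (-4, 1), (2, 3), (4, 1)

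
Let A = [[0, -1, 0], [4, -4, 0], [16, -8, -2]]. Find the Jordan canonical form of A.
J = [[-2, 1, 0], [0, -2, 0], [0, 0, -2]]

The characteristic polynomial is det(xI - A) = (x + 2)^3, so the eigenvalues are -2 (algebraic multiplicity 3).

For λ = -2: rank(A + 2I) = 1, rank((A + 2I)^2) = 0. The eigenspace has dimension 3 - 1 = 2, so there are 2 Jordan blocks; the rank sequence gives block sizes [2, 1].

Assembling the blocks gives the Jordan form J above.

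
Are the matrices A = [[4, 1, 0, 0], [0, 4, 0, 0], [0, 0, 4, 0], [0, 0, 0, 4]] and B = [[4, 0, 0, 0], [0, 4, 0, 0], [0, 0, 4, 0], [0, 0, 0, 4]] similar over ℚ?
Both have characteristic polynomial (x - 4)^4, but the minimal polynomial of A is (x - 4)^2 while the minimal polynomial of B is x - 4. The minimal polynomial is a similarity invariant, so A and B are not similar.

No.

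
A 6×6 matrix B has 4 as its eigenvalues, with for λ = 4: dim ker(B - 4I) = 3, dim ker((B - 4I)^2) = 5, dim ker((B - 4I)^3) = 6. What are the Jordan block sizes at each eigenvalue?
λ = 4: successive nullity increments [3, 2, 1] count blocks of size ≥ k; block sizes are [3, 2, 1].

Jordan blocks: (4, 3), (4, 2), (4, 1)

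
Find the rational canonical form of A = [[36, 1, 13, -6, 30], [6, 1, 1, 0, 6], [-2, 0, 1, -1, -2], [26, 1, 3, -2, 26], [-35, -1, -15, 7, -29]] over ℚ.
R = [[6, 0, 0, 0, 0], [0, 0, 0, 0, -24], [0, 1, 0, 0, 4], [0, 0, 1, 0, 30], [0, 0, 0, 1, 1]]

The invariant factors of A (the non-unit diagonal entries of the Smith normal form of xI - A over ℚ[x]) are x - 6, (x - 6)(x + 1)(x^2 + 4x - 4), each dividing the next. The characteristic polynomial is their product, (x - 6)^2(x + 1)(x^2 + 4x - 4).

The rational canonical form is the block-diagonal matrix of companion matrices C(f_i):
R = [[6, 0, 0, 0, 0], [0, 0, 0, 0, -24], [0, 1, 0, 0, 4], [0, 0, 1, 0, 30], [0, 0, 0, 1, 1]].

Note the characteristic polynomial does not split into linear factors over ℚ, so A has no Jordan form over ℚ; the rational canonical form exists over any field.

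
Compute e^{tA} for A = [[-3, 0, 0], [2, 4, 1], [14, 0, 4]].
A has Jordan form J = [[-3, 0, 0], [0, 4, 1], [0, 0, 4]] with A = PJP^{-1}, so e^{tA} = P e^{tJ} P^{-1}.

For a Jordan block J_k(λ), e^{tJ_k(λ)} = e^{λt} · (I + tN + t^2 N^2/2! + ... + t^{k-1} N^{k-1}/(k-1)!) where N is the nilpotent superdiagonal part.

Assembling the blocks and conjugating back gives the entries of e^{tA} as shown above.

e^{tA} = [[e^{-3*t}, 0, 0], [2*t*e^{4*t}, e^{4*t}, t*e^{4*t}], [(2*e^{7*t} - 2)*e^{-3*t}, 0, e^{4*t}]]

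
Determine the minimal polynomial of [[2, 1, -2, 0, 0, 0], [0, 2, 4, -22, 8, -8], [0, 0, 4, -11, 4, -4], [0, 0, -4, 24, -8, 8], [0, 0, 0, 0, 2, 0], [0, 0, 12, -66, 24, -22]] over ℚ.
m_A(x) = (x - 2)^2

The characteristic polynomial factors as (x - 2)^6. The minimal polynomial is ∏(x - λ)^{k_λ} where k_λ is the size of the largest Jordan block at λ.

For λ = 2: rank(A - 2I) = 2, and the largest Jordan block has size 2 (the smallest k with rank((A - 2I)^k) = rank((A - 2I)^(k+1))).

So m_A(x) = (x - 2)^2.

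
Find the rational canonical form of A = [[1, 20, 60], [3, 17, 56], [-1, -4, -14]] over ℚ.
The invariant factors of A (the non-unit diagonal entries of the Smith normal form of xI - A over ℚ[x]) are (x - 6)(x + 1)^2, each dividing the next. The characteristic polynomial is their product, (x - 6)(x + 1)^2.

The rational canonical form is the block-diagonal matrix of companion matrices C(f_i):
R = [[0, 0, 6], [1, 0, 11], [0, 1, 4]].

R = [[0, 0, 6], [1, 0, 11], [0, 1, 4]]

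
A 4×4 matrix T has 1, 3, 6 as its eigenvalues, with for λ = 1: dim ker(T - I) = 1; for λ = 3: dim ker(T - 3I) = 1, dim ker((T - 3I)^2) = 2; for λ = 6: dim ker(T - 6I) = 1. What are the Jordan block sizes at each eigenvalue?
λ = 1: successive nullity increments [1] count blocks of size ≥ k; block sizes are [1].
λ = 3: successive nullity increments [1, 1] count blocks of size ≥ k; block sizes are [2].
λ = 6: successive nullity increments [1] count blocks of size ≥ k; block sizes are [1].

Jordan blocks: (1, 1), (3, 2), (6, 1)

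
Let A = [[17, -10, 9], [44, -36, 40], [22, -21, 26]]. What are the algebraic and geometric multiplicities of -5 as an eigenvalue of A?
The characteristic polynomial is (x - 6)^2(x + 5), so the factor x + 5 appears with exponent 1: the algebraic multiplicity is 1.

rank(A + 5I) = 2, so the eigenspace has dimension 3 - 2 = 1: the geometric multiplicity is 1.

algebraic multiplicity 1, geometric multiplicity 1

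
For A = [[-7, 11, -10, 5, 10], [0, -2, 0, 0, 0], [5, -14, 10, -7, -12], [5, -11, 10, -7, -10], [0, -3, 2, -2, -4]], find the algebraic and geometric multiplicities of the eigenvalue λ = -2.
The characteristic polynomial is (x + 2)^5, so the factor x + 2 appears with exponent 5: the algebraic multiplicity is 5.

rank(A + 2I) = 2, so the eigenspace has dimension 5 - 2 = 3: the geometric multiplicity is 3.

Since 3 < 5, A is not diagonalizable.

algebraic multiplicity 5, geometric multiplicity 3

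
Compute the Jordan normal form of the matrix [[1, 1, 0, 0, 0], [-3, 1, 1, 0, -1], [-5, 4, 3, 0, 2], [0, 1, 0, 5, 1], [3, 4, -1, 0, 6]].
The characteristic polynomial is det(xI - A) = (x - 5)^2(x - 2)^3, so the eigenvalues are 2 (algebraic multiplicity 3), 5 (algebraic multiplicity 2).

For λ = 2: rank(A - 2I) = 4, rank((A - 2I)^2) = 3, rank((A - 2I)^3) = 2. The eigenspace has dimension 5 - 4 = 1, so there is 1 Jordan block; the rank sequence gives block sizes [3].

For λ = 5: rank(A - 5I) = 4, rank((A - 5I)^2) = 3. The eigenspace has dimension 5 - 4 = 1, so there is 1 Jordan block; the rank sequence gives block sizes [2].

Assembling the blocks gives the Jordan form J above.

J = [[2, 1, 0, 0, 0], [0, 2, 1, 0, 0], [0, 0, 2, 0, 0], [0, 0, 0, 5, 1], [0, 0, 0, 0, 5]]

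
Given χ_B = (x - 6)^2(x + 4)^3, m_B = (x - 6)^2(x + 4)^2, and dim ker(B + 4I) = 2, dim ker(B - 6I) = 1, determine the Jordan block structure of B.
λ = -4: algebraic multiplicity 3 (exponent in χ_B), largest block size 2 (exponent in m_B), 2 blocks (geometric multiplicity). These force block sizes [2, 1].
λ = 6: algebraic multiplicity 2 (exponent in χ_B), largest block size 2 (exponent in m_B), 1 block (geometric multiplicity). This forces block sizes [2].

Jordan blocks: (-4, 2), (-4, 1), (6, 2)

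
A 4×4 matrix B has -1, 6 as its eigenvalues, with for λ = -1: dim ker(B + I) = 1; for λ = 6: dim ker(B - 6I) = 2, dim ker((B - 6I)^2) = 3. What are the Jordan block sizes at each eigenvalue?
Jordan blocks: (-1, 1), (6, 2), (6, 1)

λ = -1: successive nullity increments [1] count blocks of size ≥ k; block sizes are [1].
λ = 6: successive nullity increments [2, 1] count blocks of size ≥ k; block sizes are [2, 1].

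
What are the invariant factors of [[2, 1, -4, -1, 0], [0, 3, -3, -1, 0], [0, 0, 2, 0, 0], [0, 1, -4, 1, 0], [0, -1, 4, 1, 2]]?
The Jordan structure of A has elementary divisors (x - 2)^3, (x - 2), (x - 2). Arranging the block sizes at each eigenvalue in decreasing order and taking row products gives the invariant factors.

Invariant factors (smallest first, each dividing the next): x - 2, x - 2, (x - 2)^3.

Check: the last factor (x - 2)^3 is the minimal polynomial, and the product (x - 2)^5 is the characteristic polynomial.

x - 2, x - 2, (x - 2)^3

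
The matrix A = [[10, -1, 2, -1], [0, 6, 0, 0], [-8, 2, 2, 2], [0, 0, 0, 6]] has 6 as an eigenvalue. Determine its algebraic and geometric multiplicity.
The characteristic polynomial is (x - 6)^4, so the factor x - 6 appears with exponent 4: the algebraic multiplicity is 4.

rank(A - 6I) = 1, so the eigenspace has dimension 4 - 1 = 3: the geometric multiplicity is 3.

Since 3 < 4, A is not diagonalizable.

algebraic multiplicity 4, geometric multiplicity 3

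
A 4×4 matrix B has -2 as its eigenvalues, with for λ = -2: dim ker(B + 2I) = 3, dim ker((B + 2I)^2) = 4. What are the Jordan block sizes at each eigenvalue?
λ = -2: successive nullity increments [3, 1] count blocks of size ≥ k; block sizes are [2, 1, 1].

Jordan blocks: (-2, 2), (-2, 1), (-2, 1)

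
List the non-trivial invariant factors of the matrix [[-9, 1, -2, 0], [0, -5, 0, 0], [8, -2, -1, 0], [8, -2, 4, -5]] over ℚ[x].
The Jordan structure of A has elementary divisors (x + 5)^2, (x + 5), (x + 5). Arranging the block sizes at each eigenvalue in decreasing order and taking row products gives the invariant factors.

Invariant factors (smallest first, each dividing the next): x + 5, x + 5, (x + 5)^2.

Check: the last factor (x + 5)^2 is the minimal polynomial, and the product (x + 5)^4 is the characteristic polynomial.

x + 5, x + 5, (x + 5)^2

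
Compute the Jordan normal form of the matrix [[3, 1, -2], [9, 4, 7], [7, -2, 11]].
J = [[6, 1, 0], [0, 6, 1], [0, 0, 6]]

The characteristic polynomial is det(xI - A) = (x - 6)^3, so the eigenvalues are 6 (algebraic multiplicity 3).

For λ = 6: rank(A - 6I) = 2, rank((A - 6I)^2) = 1, rank((A - 6I)^3) = 0. The eigenspace has dimension 3 - 2 = 1, so there is 1 Jordan block; the rank sequence gives block sizes [3].

Assembling the blocks gives the Jordan form J above.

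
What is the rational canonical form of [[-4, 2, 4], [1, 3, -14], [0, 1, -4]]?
R = [[0, 0, 4], [1, 0, -4], [0, 1, -5]]

The invariant factors of A (the non-unit diagonal entries of the Smith normal form of xI - A over ℚ[x]) are (x + 2)(x^2 + 3x - 2), each dividing the next. The characteristic polynomial is their product, (x + 2)(x^2 + 3x - 2).

The rational canonical form is the block-diagonal matrix of companion matrices C(f_i):
R = [[0, 0, 4], [1, 0, -4], [0, 1, -5]].

Note the characteristic polynomial does not split into linear factors over ℚ, so A has no Jordan form over ℚ; the rational canonical form exists over any field.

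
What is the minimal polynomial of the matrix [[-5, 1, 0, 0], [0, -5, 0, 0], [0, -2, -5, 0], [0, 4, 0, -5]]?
The characteristic polynomial factors as (x + 5)^4. The minimal polynomial is ∏(x - λ)^{k_λ} where k_λ is the size of the largest Jordan block at λ.

For λ = -5: rank(A + 5I) = 1, and the largest Jordan block has size 2 (the smallest k with rank((A + 5I)^k) = rank((A + 5I)^(k+1))).

So m_A(x) = (x + 5)^2.

m_A(x) = (x + 5)^2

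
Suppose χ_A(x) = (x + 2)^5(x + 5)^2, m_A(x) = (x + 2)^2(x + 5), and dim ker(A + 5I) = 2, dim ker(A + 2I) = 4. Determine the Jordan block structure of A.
Jordan blocks: (-5, 1), (-5, 1), (-2, 2), (-2, 1), (-2, 1), (-2, 1)

λ = -5: algebraic multiplicity 2 (exponent in χ_A), largest block size 1 (exponent in m_A), 2 blocks (geometric multiplicity). These force block sizes [1, 1].
λ = -2: algebraic multiplicity 5 (exponent in χ_A), largest block size 2 (exponent in m_A), 4 blocks (geometric multiplicity). These force block sizes [2, 1, 1, 1].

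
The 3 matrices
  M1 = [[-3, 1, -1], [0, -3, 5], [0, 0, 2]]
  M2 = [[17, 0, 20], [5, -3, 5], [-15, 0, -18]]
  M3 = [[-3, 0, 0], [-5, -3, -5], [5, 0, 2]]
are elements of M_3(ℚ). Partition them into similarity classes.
2 classes: {M1}, {M2, M3}

Characteristic polynomials: χ_{M1} = (x - 2)(x + 3)^2, χ_{M2} = (x - 2)(x + 3)^2, χ_{M3} = (x - 2)(x + 3)^2.

{M1}: invariant factors (x - 2)(x + 3)^2.

{M2, M3}: invariant factors x + 3, (x - 2)(x + 3).

Matrices are similar if and only if their invariant-factor lists agree; the partition into similarity classes is {M1}, {M2, M3}.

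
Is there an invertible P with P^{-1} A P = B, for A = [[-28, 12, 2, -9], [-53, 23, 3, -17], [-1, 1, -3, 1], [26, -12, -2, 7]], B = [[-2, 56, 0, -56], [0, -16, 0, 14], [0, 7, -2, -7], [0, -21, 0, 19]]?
Both have characteristic polynomial (x - 5)(x + 2)^3, but the minimal polynomial of A is (x - 5)(x + 2)^2 while the minimal polynomial of B is (x - 5)(x + 2). The minimal polynomial is a similarity invariant, so A and B are not similar.

No.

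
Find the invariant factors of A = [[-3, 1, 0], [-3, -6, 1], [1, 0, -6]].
The Jordan structure of A has elementary divisors (x + 5)^3. Arranging the block sizes at each eigenvalue in decreasing order and taking row products gives the invariant factors.

Invariant factors (smallest first, each dividing the next): (x + 5)^3.

Check: the last factor (x + 5)^3 is the minimal polynomial, and the product (x + 5)^3 is the characteristic polynomial.

(x + 5)^3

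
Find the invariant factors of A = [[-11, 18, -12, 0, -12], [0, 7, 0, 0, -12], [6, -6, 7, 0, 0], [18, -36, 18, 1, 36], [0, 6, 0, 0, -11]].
x - 1, (x - 1)(x + 5), (x - 1)(x + 5)

The Jordan structure of A has elementary divisors (x + 5), (x + 5), (x - 1), (x - 1), (x - 1). Arranging the block sizes at each eigenvalue in decreasing order and taking row products gives the invariant factors.

Invariant factors (smallest first, each dividing the next): x - 1, (x - 1)(x + 5), (x - 1)(x + 5).

Check: the last factor (x - 1)(x + 5) is the minimal polynomial, and the product (x - 1)^3(x + 5)^2 is the characteristic polynomial.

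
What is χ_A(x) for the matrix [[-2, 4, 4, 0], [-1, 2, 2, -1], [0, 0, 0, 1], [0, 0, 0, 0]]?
xI - A = [[x + 2, -4, -4, 0], [1, x - 2, -2, 1], [0, 0, x, -1], [0, 0, 0, x]].

Expanding det(xI - A) along the first row:
det(xI - A) = + (x + 2)·det([[x - 2, -2, 1], [0, x, -1], [0, 0, x]]) - (-4)·det([[1, -2, 1], [0, x, -1], [0, 0, x]]) + (-4)·det([[1, x - 2, 1], [0, 0, -1], [0, 0, x]]) - (0)·det([[1, x - 2, -2], [0, 0, x], [0, 0, 0]]).

Evaluating gives χ_A(x) = x^4.

χ_A(x) = x^4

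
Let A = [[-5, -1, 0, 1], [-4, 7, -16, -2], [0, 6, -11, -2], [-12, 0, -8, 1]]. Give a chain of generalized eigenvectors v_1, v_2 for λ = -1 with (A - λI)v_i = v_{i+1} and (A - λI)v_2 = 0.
v_1 = [[0, -2, -1, -1]]^T, v_2 = [[1, 2, 0, 6]]^T

We seek v_1 ∈ ker((A + I)^2) \ ker(A + I), then set v_{i+1} = (A + I) v_i.

One such chain is v_1 = [[0, -2, -1, -1]]^T, v_2 = [[1, 2, 0, 6]]^T. Check: (A + I) v_2 = [[0, 0, 0, 0]]^T = 0.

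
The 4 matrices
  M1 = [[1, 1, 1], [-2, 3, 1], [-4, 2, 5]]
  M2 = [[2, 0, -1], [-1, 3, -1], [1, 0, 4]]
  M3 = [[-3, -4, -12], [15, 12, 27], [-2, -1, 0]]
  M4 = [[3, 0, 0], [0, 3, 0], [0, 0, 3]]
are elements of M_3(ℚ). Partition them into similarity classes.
Characteristic polynomials: χ_{M1} = (x - 3)^3, χ_{M2} = (x - 3)^3, χ_{M3} = (x - 3)^3, χ_{M4} = (x - 3)^3.

{M1, M3}: invariant factors (x - 3)^3.

{M2}: invariant factors x - 3, (x - 3)^2.

{M4}: invariant factors x - 3, x - 3, x - 3.

Matrices are similar if and only if their invariant-factor lists agree; the partition into similarity classes is {M1, M3}, {M2}, {M4}.

3 classes: {M1, M3}, {M2}, {M4}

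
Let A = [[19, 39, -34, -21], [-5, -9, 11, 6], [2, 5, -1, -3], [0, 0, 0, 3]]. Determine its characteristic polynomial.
xI - A = [[x - 19, -39, 34, 21], [5, x + 9, -11, -6], [-2, -5, x + 1, 3], [0, 0, 0, x - 3]].

Expanding det(xI - A) along the first row:
det(xI - A) = + (x - 19)·det([[x + 9, -11, -6], [-5, x + 1, 3], [0, 0, x - 3]]) - (-39)·det([[5, -11, -6], [-2, x + 1, 3], [0, 0, x - 3]]) + (34)·det([[5, x + 9, -6], [-2, -5, 3], [0, 0, x - 3]]) - (21)·det([[5, x + 9, -11], [-2, -5, x + 1], [0, 0, 0]]).

Evaluating gives χ_A(x) = x^4 - 12x^3 + 54x^2 - 108x + 81 = (x - 3)^4.

χ_A(x) = (x - 3)^4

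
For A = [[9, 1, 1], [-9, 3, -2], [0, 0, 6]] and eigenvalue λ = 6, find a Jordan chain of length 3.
We seek v_1 ∈ ker((A - 6I)^3) \ ker((A - 6I)^2), then set v_{i+1} = (A - 6I) v_i.

One such chain is v_1 = [[0, 0, 1]]^T, v_2 = [[1, -2, 0]]^T, v_3 = [[1, -3, 0]]^T. Check: (A - 6I) v_3 = [[0, 0, 0]]^T = 0.

v_1 = [[0, 0, 1]]^T, v_2 = [[1, -2, 0]]^T, v_3 = [[1, -3, 0]]^T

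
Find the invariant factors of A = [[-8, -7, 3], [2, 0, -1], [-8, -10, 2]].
(x + 2)^3

The Jordan structure of A has elementary divisors (x + 2)^3. Arranging the block sizes at each eigenvalue in decreasing order and taking row products gives the invariant factors.

Invariant factors (smallest first, each dividing the next): (x + 2)^3.

Check: the last factor (x + 2)^3 is the minimal polynomial, and the product (x + 2)^3 is the characteristic polynomial.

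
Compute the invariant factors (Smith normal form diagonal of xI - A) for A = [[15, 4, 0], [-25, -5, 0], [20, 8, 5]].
The Jordan structure of A has elementary divisors (x - 5)^2, (x - 5). Arranging the block sizes at each eigenvalue in decreasing order and taking row products gives the invariant factors.

Invariant factors (smallest first, each dividing the next): x - 5, (x - 5)^2.

Check: the last factor (x - 5)^2 is the minimal polynomial, and the product (x - 5)^3 is the characteristic polynomial.

x - 5, (x - 5)^2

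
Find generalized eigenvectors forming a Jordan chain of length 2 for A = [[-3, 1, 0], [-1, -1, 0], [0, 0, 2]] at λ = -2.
v_1 = [[3, 4, 0]]^T, v_2 = [[1, 1, 0]]^T

We seek v_1 ∈ ker((A + 2I)^2) \ ker(A + 2I), then set v_{i+1} = (A + 2I) v_i.

One such chain is v_1 = [[3, 4, 0]]^T, v_2 = [[1, 1, 0]]^T. Check: (A + 2I) v_2 = [[0, 0, 0]]^T = 0.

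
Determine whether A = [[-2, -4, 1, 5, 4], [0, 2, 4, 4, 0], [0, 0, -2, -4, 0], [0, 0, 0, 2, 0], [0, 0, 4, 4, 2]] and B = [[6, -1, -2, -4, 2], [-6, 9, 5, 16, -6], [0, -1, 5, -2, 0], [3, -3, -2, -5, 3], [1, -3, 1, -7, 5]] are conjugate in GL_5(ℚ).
No.

trace(A) = 2 but trace(B) = 20. The trace is a similarity invariant, so A and B are not similar.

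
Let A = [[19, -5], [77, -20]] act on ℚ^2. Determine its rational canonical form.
R = [[0, -5], [1, -1]]

The invariant factors of A (the non-unit diagonal entries of the Smith normal form of xI - A over ℚ[x]) are x^2 + x + 5, each dividing the next. The characteristic polynomial is their product, x^2 + x + 5.

The rational canonical form is the block-diagonal matrix of companion matrices C(f_i):
R = [[0, -5], [1, -1]].

Note the characteristic polynomial does not split into linear factors over ℚ, so A has no Jordan form over ℚ; the rational canonical form exists over any field.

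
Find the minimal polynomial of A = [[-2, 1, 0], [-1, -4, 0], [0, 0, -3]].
m_A(x) = (x + 3)^2

The characteristic polynomial factors as (x + 3)^3. The minimal polynomial is ∏(x - λ)^{k_λ} where k_λ is the size of the largest Jordan block at λ.

For λ = -3: rank(A + 3I) = 1, and the largest Jordan block has size 2 (the smallest k with rank((A + 3I)^k) = rank((A + 3I)^(k+1))).

So m_A(x) = (x + 3)^2.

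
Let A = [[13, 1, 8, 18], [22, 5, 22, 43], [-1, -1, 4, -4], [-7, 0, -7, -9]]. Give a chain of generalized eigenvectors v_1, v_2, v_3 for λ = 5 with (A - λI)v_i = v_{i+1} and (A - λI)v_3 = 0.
v_1 = [[2, 2, 0, -1]]^T, v_2 = [[0, 1, 0, 0]]^T, v_3 = [[1, 0, -1, 0]]^T

We seek v_1 ∈ ker((A - 5I)^3) \ ker((A - 5I)^2), then set v_{i+1} = (A - 5I) v_i.

One such chain is v_1 = [[2, 2, 0, -1]]^T, v_2 = [[0, 1, 0, 0]]^T, v_3 = [[1, 0, -1, 0]]^T. Check: (A - 5I) v_3 = [[0, 0, 0, 0]]^T = 0.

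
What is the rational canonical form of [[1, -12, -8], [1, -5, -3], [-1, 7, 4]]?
R = [[0, 0, -3], [1, 0, -4], [0, 1, 0]]

The invariant factors of A (the non-unit diagonal entries of the Smith normal form of xI - A over ℚ[x]) are x^3 + 4x + 3, each dividing the next. The characteristic polynomial is their product, x^3 + 4x + 3.

The rational canonical form is the block-diagonal matrix of companion matrices C(f_i):
R = [[0, 0, -3], [1, 0, -4], [0, 1, 0]].

Note the characteristic polynomial does not split into linear factors over ℚ, so A has no Jordan form over ℚ; the rational canonical form exists over any field.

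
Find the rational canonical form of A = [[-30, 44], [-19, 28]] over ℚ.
R = [[0, 4], [1, -2]]

The invariant factors of A (the non-unit diagonal entries of the Smith normal form of xI - A over ℚ[x]) are x^2 + 2x - 4, each dividing the next. The characteristic polynomial is their product, x^2 + 2x - 4.

The rational canonical form is the block-diagonal matrix of companion matrices C(f_i):
R = [[0, 4], [1, -2]].

Note the characteristic polynomial does not split into linear factors over ℚ, so A has no Jordan form over ℚ; the rational canonical form exists over any field.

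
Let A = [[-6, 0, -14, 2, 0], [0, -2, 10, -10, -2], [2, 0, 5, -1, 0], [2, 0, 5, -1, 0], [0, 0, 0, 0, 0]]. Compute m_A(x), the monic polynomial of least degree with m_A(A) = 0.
The characteristic polynomial factors as x^3(x + 2)^2. The minimal polynomial is ∏(x - λ)^{k_λ} where k_λ is the size of the largest Jordan block at λ.

For λ = -2: rank(A + 2I) = 3, and the largest Jordan block has size 1 (the smallest k with rank((A + 2I)^k) = rank((A + 2I)^(k+1))).
For λ = 0: rank(A) = 3, and the largest Jordan block has size 2 (the smallest k with rank(A^k) = rank(A^(k+1))).

So m_A(x) = x^2(x + 2).

m_A(x) = x^2(x + 2)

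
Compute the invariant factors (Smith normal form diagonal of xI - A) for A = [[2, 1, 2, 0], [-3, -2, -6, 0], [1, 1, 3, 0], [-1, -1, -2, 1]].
x - 1, x - 1, (x - 1)^2

The Jordan structure of A has elementary divisors (x - 1)^2, (x - 1), (x - 1). Arranging the block sizes at each eigenvalue in decreasing order and taking row products gives the invariant factors.

Invariant factors (smallest first, each dividing the next): x - 1, x - 1, (x - 1)^2.

Check: the last factor (x - 1)^2 is the minimal polynomial, and the product (x - 1)^4 is the characteristic polynomial.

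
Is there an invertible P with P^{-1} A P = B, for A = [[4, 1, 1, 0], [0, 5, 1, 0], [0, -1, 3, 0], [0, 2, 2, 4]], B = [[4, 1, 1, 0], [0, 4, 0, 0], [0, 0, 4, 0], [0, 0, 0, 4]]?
Two matrices over a field are similar if and only if they have the same invariant factors.

Both A and B have characteristic polynomial (x - 4)^4 and minimal polynomial (x - 4)^2. Computing further, both have invariant factors x - 4, x - 4, (x - 4)^2. Hence A and B are similar.

Yes.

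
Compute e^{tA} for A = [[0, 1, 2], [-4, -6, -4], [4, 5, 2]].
A has Jordan form J = [[-2, 1, 0], [0, -2, 0], [0, 0, 0]] with A = PJP^{-1}, so e^{tA} = P e^{tJ} P^{-1}.

For a Jordan block J_k(λ), e^{tJ_k(λ)} = e^{λt} · (I + tN + t^2 N^2/2! + ... + t^{k-1} N^{k-1}/(k-1)!) where N is the nilpotent superdiagonal part.

Assembling the blocks and conjugating back gives the entries of e^{tA} as shown above.

e^{tA} = [[(-2*t + 2*e^{2*t} - 1)*e^{-2*t}, (-3*t + 2*e^{2*t} - 2)*e^{-2*t}, 2*(-t + e^{2*t} - 1)*e^{-2*t}], [-2 + 2*e^{-2*t}, -2 + 3*e^{-2*t}, -2 + 2*e^{-2*t}], [(2*t + e^{2*t} - 1)*e^{-2*t}, (3*t + e^{2*t} - 1)*e^{-2*t}, 2*t*e^{-2*t} + 1]]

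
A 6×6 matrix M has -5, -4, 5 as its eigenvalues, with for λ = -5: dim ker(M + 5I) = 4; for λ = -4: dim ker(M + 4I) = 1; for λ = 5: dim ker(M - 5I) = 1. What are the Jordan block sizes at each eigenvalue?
Jordan blocks: (-5, 1), (-5, 1), (-5, 1), (-5, 1), (-4, 1), (5, 1)

λ = -5: successive nullity increments [4] count blocks of size ≥ k; block sizes are [1, 1, 1, 1].
λ = -4: successive nullity increments [1] count blocks of size ≥ k; block sizes are [1].
λ = 5: successive nullity increments [1] count blocks of size ≥ k; block sizes are [1].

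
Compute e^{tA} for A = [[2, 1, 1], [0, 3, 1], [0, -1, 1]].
A has Jordan form J = [[2, 1, 0], [0, 2, 0], [0, 0, 2]] with A = PJP^{-1}, so e^{tA} = P e^{tJ} P^{-1}.

For a Jordan block J_k(λ), e^{tJ_k(λ)} = e^{λt} · (I + tN + t^2 N^2/2! + ... + t^{k-1} N^{k-1}/(k-1)!) where N is the nilpotent superdiagonal part.

Assembling the blocks and conjugating back gives the entries of e^{tA} as shown above.

e^{tA} = [[e^{2*t}, t*e^{2*t}, t*e^{2*t}], [0, (t + 1)*e^{2*t}, t*e^{2*t}], [0, -t*e^{2*t}, (1 - t)*e^{2*t}]]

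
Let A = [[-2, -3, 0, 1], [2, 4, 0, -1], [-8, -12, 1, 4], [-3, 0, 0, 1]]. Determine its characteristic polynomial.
χ_A(x) = (x - 1)^4

xI - A = [[x + 2, 3, 0, -1], [-2, x - 4, 0, 1], [8, 12, x - 1, -4], [3, 0, 0, x - 1]].

Expanding det(xI - A) along the first row:
det(xI - A) = + (x + 2)·det([[x - 4, 0, 1], [12, x - 1, -4], [0, 0, x - 1]]) - (3)·det([[-2, 0, 1], [8, x - 1, -4], [3, 0, x - 1]]) + (0)·det([[-2, x - 4, 1], [8, 12, -4], [3, 0, x - 1]]) - (-1)·det([[-2, x - 4, 0], [8, 12, x - 1], [3, 0, 0]]).

Evaluating gives χ_A(x) = x^4 - 4x^3 + 6x^2 - 4x + 1 = (x - 1)^4.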